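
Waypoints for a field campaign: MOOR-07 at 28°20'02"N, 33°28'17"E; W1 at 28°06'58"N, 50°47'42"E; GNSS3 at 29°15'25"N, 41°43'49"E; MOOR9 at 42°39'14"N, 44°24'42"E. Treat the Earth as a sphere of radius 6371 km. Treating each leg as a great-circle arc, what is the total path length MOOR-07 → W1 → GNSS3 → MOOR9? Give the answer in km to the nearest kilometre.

MOOR-07: φ = +28.33389°, λ = +33.47139°
W1: φ = +28.11611°, λ = +50.79500°
GNSS3: φ = +29.25694°, λ = +41.73028°
MOOR9: φ = +42.65389°, λ = +44.41167°
MOOR-07→W1: c = 0.266202 rad, d = 1695.97 km
W1→GNSS3: c = 0.140174 rad, d = 893.05 km
GNSS3→MOOR9: c = 0.236834 rad, d = 1508.87 km
Total = 1695.97 + 893.05 + 1508.87 = 4097.89 km

4098 km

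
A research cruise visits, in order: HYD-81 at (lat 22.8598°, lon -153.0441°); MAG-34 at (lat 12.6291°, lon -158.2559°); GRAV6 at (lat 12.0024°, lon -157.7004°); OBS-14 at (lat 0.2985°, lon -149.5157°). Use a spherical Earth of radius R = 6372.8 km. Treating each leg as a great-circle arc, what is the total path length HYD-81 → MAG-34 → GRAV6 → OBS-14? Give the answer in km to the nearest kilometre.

HYD-81→MAG-34: c = 0.198400 rad, d = 1264.36 km
MAG-34→GRAV6: c = 0.014469 rad, d = 92.21 km
GRAV6→OBS-14: c = 0.248648 rad, d = 1584.58 km
Total = 1264.36 + 92.21 + 1584.58 = 2941.16 km

2941 km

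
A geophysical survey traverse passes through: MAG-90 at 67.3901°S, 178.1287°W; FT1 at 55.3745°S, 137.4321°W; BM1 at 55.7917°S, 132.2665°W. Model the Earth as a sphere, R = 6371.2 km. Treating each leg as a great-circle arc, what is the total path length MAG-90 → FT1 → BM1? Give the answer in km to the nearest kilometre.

2807 km

MAG-90→FT1: c = 0.389066 rad, d = 2478.82 km
FT1→BM1: c = 0.051463 rad, d = 327.88 km
Total = 2478.82 + 327.88 = 2806.70 km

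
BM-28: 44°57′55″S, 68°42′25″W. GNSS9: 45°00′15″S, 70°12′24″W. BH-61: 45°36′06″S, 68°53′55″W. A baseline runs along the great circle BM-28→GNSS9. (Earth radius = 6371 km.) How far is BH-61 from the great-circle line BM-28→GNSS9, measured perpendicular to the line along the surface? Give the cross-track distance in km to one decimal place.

BM-28: φ = -44.96528°, λ = -68.70694°
GNSS9: φ = -45.00417°, λ = -70.20667°
BH-61: φ = -45.60167°, λ = -68.89861°
δ₁₃ = central angle BM-28→BH-61 = 0.011354 rad  (haversine)
θ₁₃ = bearing BM-28→BH-61 = 191.896°,  θ₁₂ = bearing BM-28→GNSS9 = 267.370°
dₓₜ = R·arcsin(sin δ₁₃ · sin(θ₁₃ − θ₁₂)) = 6371·arcsin(0.01135·sin(-75.474°)) = -70.022 km
|dₓₜ| = 70.022 km

70.0 km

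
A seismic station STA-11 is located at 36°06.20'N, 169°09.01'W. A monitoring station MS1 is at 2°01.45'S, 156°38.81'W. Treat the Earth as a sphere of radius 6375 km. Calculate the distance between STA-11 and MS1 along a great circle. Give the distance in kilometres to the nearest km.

4436 km

STA-11: φ = +36.10333°, λ = -169.15017°
MS1: φ = -2.02417°, λ = -156.64683°
Δφ = -38.1275°,  Δλ = 12.5033°
a = sin²(Δφ/2) + cos φ₁ cos φ₂ sin²(Δλ/2) = 0.116256
c = 2·arcsin(√a) = 0.695882 rad = 39.8711°
d = R·c = 6375 × 0.695882 = 4436.2 km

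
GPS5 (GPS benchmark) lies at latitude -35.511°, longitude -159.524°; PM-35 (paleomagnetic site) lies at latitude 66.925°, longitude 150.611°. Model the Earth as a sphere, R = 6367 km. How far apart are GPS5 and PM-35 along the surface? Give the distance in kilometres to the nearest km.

12134 km

Δφ = 102.4360°,  Δλ = -49.8650°
a = sin²(Δφ/2) + cos φ₁ cos φ₂ sin²(Δλ/2) = 0.664369
c = 2·arcsin(√a) = 1.905763 rad = 109.1922°
d = R·c = 6367 × 1.905763 = 12134.0 km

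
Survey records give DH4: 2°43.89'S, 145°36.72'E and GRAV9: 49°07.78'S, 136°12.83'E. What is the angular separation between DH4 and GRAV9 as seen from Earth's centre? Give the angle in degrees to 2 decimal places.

47.09°

DH4: φ = -2.73150°, λ = +145.61200°
GRAV9: φ = -49.12967°, λ = +136.21383°
Δφ = -46.3982°,  Δλ = -9.3982°
a = sin²(Δφ/2) + cos φ₁ cos φ₂ sin²(Δλ/2) = 0.159565
c = 2·arcsin(√a) = 0.821847 rad = 47.0884°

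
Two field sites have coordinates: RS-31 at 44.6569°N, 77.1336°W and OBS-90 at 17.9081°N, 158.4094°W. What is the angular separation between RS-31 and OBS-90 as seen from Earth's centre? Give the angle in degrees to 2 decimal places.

Δφ = -26.7488°,  Δλ = -81.2758°
a = sin²(Δφ/2) + cos φ₁ cos φ₂ sin²(Δλ/2) = 0.340606
c = 2·arcsin(√a) = 1.246345 rad = 71.4103°

71.41°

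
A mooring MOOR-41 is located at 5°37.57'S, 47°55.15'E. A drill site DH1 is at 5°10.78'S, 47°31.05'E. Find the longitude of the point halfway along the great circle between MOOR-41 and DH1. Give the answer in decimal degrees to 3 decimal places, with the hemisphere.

47.718°E

MOOR-41: φ = -5.62617°, λ = +47.91917°
DH1: φ = -5.17967°, λ = +47.51750°
Bx = cos φ₂ cos Δλ = 0.995892,  By = cos φ₂ sin Δλ = -0.006982
φₘ = atan2(sin φ₁ + sin φ₂, √((cos φ₁ + Bx)² + By²)) = -5.40295°
λₘ = λ₁ + atan2(By, cos φ₁ + Bx) = 47.71826°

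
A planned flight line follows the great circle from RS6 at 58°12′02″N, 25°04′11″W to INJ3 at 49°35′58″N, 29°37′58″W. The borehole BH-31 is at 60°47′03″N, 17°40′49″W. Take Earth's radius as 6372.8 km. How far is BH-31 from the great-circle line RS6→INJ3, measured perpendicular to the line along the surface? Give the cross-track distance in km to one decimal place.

276.0 km

RS6: φ = +58.20056°, λ = -25.06972°
INJ3: φ = +49.59944°, λ = -29.63278°
BH-31: φ = +60.78417°, λ = -17.68028°
δ₁₃ = central angle RS6→BH-31 = 0.079426 rad  (haversine)
θ₁₃ = bearing RS6→BH-31 = 52.298°,  θ₁₂ = bearing RS6→INJ3 = 199.231°
dₓₜ = R·arcsin(sin δ₁₃ · sin(θ₁₃ − θ₁₂)) = 6372.8·arcsin(0.07934·sin(-146.933°)) = -275.969 km
|dₓₜ| = 275.969 km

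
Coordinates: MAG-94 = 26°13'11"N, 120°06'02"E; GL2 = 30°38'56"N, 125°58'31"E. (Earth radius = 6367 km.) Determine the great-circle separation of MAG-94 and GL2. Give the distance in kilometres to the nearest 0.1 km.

755.9 km

MAG-94: φ = +26.21972°, λ = +120.10056°
GL2: φ = +30.64889°, λ = +125.97528°
Δφ = 4.4292°,  Δλ = 5.8747°
a = sin²(Δφ/2) + cos φ₁ cos φ₂ sin²(Δλ/2) = 0.003520
c = 2·arcsin(√a) = 0.118727 rad = 6.8026°
d = R·c = 6367 × 0.118727 = 755.9 km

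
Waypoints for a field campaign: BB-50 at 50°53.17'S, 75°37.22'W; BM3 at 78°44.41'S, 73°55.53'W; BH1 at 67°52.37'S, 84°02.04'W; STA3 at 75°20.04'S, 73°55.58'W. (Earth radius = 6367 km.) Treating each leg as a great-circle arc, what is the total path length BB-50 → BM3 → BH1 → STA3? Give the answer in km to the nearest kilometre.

BB-50: φ = -50.88617°, λ = -75.62033°
BM3: φ = -78.74017°, λ = -73.92550°
BH1: φ = -67.87283°, λ = -84.03400°
STA3: φ = -75.33400°, λ = -73.92633°
BB-50→BM3: c = 0.486259 rad, d = 3096.01 km
BM3→BH1: c = 0.195634 rad, d = 1245.60 km
BH1→STA3: c = 0.141163 rad, d = 898.79 km
Total = 3096.01 + 1245.60 + 898.79 = 5240.40 km

5240 km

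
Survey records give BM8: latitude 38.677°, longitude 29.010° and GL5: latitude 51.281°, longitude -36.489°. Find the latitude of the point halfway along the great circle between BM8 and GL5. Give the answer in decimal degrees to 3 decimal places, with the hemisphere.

Bx = cos φ₂ cos Δλ = 0.259401,  By = cos φ₂ sin Δλ = -0.569178
φₘ = atan2(sin φ₁ + sin φ₂, √((cos φ₁ + Bx)² + By²)) = 49.84306°
λₘ = λ₁ + atan2(By, cos φ₁ + Bx) = 0.32064°

49.843°N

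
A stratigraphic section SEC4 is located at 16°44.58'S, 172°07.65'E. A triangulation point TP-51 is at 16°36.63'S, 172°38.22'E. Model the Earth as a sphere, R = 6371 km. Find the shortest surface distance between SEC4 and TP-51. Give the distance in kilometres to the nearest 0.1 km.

SEC4: φ = -16.74300°, λ = +172.12750°
TP-51: φ = -16.61050°, λ = +172.63700°
Δφ = 0.1325°,  Δλ = 0.5095°
a = sin²(Δφ/2) + cos φ₁ cos φ₂ sin²(Δλ/2) = 0.000019
c = 2·arcsin(√a) = 0.008827 rad = 0.5057°
d = R·c = 6371 × 0.008827 = 56.2 km

56.2 km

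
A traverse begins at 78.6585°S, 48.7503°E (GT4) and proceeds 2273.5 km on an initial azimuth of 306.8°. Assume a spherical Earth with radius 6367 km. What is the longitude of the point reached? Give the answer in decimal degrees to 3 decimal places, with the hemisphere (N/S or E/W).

13.053°E

δ = d/R = 2273.5/6367 = 0.357076 rad
φ₂ = arcsin(sin φ₁ cos δ + cos φ₁ sin δ cos θ)
   = arcsin(-0.98047·0.93692 + 0.19666·0.34954·0.59902) = -61.33643°
λ₂ = λ₁ + atan2(sin θ sin δ cos φ₁, cos δ − sin φ₁ sin φ₂) = 13.05331°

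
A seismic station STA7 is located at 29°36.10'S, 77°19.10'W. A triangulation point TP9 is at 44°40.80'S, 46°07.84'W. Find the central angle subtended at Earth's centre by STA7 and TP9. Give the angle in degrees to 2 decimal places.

28.81°

STA7: φ = -29.60167°, λ = -77.31833°
TP9: φ = -44.68000°, λ = -46.13067°
Δφ = -15.0783°,  Δλ = 31.1877°
a = sin²(Δφ/2) + cos φ₁ cos φ₂ sin²(Δλ/2) = 0.061890
c = 2·arcsin(√a) = 0.502834 rad = 28.8103°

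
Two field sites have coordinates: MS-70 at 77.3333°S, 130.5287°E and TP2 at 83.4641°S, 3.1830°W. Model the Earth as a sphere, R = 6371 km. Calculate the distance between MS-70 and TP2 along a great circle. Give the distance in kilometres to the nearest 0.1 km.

Δφ = -6.1308°,  Δλ = -133.7117°
a = sin²(Δφ/2) + cos φ₁ cos φ₂ sin²(Δλ/2) = 0.023963
c = 2·arcsin(√a) = 0.310852 rad = 17.8105°
d = R·c = 6371 × 0.310852 = 1980.4 km

1980.4 km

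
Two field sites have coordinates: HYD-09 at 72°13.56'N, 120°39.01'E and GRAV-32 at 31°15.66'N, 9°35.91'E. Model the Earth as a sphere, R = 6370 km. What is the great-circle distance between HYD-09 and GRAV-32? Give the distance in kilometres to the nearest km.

7382 km

HYD-09: φ = +72.22600°, λ = +120.65017°
GRAV-32: φ = +31.26100°, λ = +9.59850°
Δφ = -40.9650°,  Δλ = -111.0517°
a = sin²(Δφ/2) + cos φ₁ cos φ₂ sin²(Δλ/2) = 0.299783
c = 2·arcsin(√a) = 1.158806 rad = 66.3947°
d = R·c = 6370 × 1.158806 = 7381.6 km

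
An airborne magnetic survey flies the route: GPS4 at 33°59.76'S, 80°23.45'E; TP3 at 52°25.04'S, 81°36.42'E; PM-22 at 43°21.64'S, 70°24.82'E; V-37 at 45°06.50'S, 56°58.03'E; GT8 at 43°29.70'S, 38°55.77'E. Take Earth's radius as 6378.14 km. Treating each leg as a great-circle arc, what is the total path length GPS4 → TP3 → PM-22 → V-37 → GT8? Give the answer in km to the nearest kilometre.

5893 km

GPS4: φ = -33.99600°, λ = +80.39083°
TP3: φ = -52.41733°, λ = +81.60700°
PM-22: φ = -43.36067°, λ = +70.41367°
V-37: φ = -45.10833°, λ = +56.96717°
GT8: φ = -43.49500°, λ = +38.92950°
GPS4→TP3: c = 0.321873 rad, d = 2052.95 km
TP3→PM-22: c = 0.204818 rad, d = 1306.35 km
PM-22→V-37: c = 0.170684 rad, d = 1088.65 km
V-37→GT8: c = 0.226577 rad, d = 1445.14 km
Total = 2052.95 + 1306.35 + 1088.65 + 1445.14 = 5893.10 km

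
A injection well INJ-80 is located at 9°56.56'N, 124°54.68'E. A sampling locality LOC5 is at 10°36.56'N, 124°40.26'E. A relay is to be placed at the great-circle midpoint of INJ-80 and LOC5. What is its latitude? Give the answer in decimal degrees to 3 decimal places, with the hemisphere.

10.276°N

INJ-80: φ = +9.94267°, λ = +124.91133°
LOC5: φ = +10.60933°, λ = +124.67100°
Bx = cos φ₂ cos Δλ = 0.982897,  By = cos φ₂ sin Δλ = -0.004123
φₘ = atan2(sin φ₁ + sin φ₂, √((cos φ₁ + Bx)² + By²)) = 10.27602°
λₘ = λ₁ + atan2(By, cos φ₁ + Bx) = 124.79129°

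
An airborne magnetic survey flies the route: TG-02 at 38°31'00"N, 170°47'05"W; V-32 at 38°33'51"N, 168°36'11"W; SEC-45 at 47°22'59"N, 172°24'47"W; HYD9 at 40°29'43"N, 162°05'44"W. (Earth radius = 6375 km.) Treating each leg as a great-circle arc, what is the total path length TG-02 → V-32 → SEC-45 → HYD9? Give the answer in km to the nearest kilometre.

2344 km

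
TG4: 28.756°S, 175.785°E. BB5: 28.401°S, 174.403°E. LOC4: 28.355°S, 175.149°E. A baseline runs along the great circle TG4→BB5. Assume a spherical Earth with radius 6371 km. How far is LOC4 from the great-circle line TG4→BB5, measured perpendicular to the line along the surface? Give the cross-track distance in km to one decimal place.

25.6 km

δ₁₃ = central angle TG4→LOC4 = 0.012002 rad  (haversine)
θ₁₃ = bearing TG4→LOC4 = 305.519°,  θ₁₂ = bearing TG4→BB5 = 285.974°
dₓₜ = R·arcsin(sin δ₁₃ · sin(θ₁₃ − θ₁₂)) = 6371·arcsin(0.01200·sin(19.546°)) = 25.581 km
|dₓₜ| = 25.581 km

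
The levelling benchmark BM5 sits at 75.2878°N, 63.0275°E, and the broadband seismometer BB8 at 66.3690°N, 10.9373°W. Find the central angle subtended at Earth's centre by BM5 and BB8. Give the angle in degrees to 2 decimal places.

23.90°

Δφ = -8.9188°,  Δλ = -73.9648°
a = sin²(Δφ/2) + cos φ₁ cos φ₂ sin²(Δλ/2) = 0.042886
c = 2·arcsin(√a) = 0.417195 rad = 23.9035°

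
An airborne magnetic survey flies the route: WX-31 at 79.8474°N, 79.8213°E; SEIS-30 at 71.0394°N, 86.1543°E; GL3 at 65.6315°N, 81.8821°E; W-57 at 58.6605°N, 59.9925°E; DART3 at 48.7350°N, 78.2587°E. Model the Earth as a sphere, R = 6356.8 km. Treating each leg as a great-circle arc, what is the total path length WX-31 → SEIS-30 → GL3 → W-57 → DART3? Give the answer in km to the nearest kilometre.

4597 km

WX-31→SEIS-30: c = 0.155995 rad, d = 991.63 km
SEIS-30→GL3: c = 0.098259 rad, d = 624.61 km
GL3→W-57: c = 0.214251 rad, d = 1361.95 km
W-57→DART3: c = 0.254666 rad, d = 1618.86 km
Total = 991.63 + 624.61 + 1361.95 + 1618.86 = 4597.05 km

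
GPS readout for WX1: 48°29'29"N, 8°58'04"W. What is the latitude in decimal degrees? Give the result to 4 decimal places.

48° + 29′/60 + 29″/3600 = 48 + 0.48333 + 0.00806 = 48.4914°

48.4914°N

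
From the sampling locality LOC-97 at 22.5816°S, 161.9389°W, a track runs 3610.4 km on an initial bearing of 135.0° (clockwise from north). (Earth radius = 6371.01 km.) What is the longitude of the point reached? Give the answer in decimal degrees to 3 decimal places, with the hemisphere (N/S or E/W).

δ = d/R = 3610.4/6371.01 = 0.566692 rad
φ₂ = arcsin(sin φ₁ cos δ + cos φ₁ sin δ cos θ)
   = arcsin(-0.38400·0.84368 + 0.92333·0.53684·-0.70711) = -42.41345°
λ₂ = λ₁ + atan2(sin θ sin δ cos φ₁, cos δ − sin φ₁ sin φ₂) = -130.99728°

130.997°W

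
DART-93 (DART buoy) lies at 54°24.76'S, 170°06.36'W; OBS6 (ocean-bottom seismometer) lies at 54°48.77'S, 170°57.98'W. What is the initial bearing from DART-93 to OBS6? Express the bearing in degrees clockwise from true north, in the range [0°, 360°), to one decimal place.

230.9°

DART-93: φ = -54.41267°, λ = -170.10600°
OBS6: φ = -54.81283°, λ = -170.96633°
Δλ = -0.8603°
y = sin Δλ · cos φ₂ = -0.008652
x = cos φ₁ sin φ₂ − sin φ₁ cos φ₂ cos Δλ = -0.007037
θ = atan2(y, x) = -129.1214° → 230.8786° (mod 360°)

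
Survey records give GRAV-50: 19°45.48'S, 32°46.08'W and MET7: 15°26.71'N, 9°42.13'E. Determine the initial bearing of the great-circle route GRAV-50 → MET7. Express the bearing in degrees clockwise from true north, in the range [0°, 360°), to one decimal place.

GRAV-50: φ = -19.75800°, λ = -32.76800°
MET7: φ = +15.44517°, λ = +9.70217°
Δλ = 42.4702°
y = sin Δλ · cos φ₂ = 0.650822
x = cos φ₁ sin φ₂ − sin φ₁ cos φ₂ cos Δλ = 0.490987
θ = atan2(y, x) = 52.9687° → 52.9687° (mod 360°)

53.0°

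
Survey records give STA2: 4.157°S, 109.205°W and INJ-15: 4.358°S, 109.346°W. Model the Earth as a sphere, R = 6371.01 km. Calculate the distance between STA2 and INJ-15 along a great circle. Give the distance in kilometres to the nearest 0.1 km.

27.3 km

Δφ = -0.2010°,  Δλ = -0.1410°
a = sin²(Δφ/2) + cos φ₁ cos φ₂ sin²(Δλ/2) = 0.000005
c = 2·arcsin(√a) = 0.004281 rad = 0.2453°
d = R·c = 6371.01 × 0.004281 = 27.3 km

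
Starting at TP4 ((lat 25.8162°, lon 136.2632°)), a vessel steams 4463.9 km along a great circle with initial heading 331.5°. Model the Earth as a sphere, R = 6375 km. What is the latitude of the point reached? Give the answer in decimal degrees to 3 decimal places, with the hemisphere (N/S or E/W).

δ = d/R = 4463.9/6375 = 0.700220 rad
φ₂ = arcsin(sin φ₁ cos δ + cos φ₁ sin δ cos θ)
   = arcsin(0.43549·0.76470 + 0.90020·0.64439·0.87882) = 57.43639°
λ₂ = λ₁ + atan2(sin θ sin δ cos φ₁, cos δ − sin φ₁ sin φ₂) = 101.42484°

57.436°N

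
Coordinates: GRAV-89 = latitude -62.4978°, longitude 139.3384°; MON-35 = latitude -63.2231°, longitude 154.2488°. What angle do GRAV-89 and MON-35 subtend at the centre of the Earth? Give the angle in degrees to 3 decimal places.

6.824°

Δφ = -0.7253°,  Δλ = 14.9104°
a = sin²(Δφ/2) + cos φ₁ cos φ₂ sin²(Δλ/2) = 0.003542
c = 2·arcsin(√a) = 0.119108 rad = 6.8244°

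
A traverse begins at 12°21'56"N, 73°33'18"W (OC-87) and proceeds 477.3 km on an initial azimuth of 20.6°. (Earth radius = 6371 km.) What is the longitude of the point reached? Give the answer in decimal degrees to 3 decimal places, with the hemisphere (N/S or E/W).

71.982°W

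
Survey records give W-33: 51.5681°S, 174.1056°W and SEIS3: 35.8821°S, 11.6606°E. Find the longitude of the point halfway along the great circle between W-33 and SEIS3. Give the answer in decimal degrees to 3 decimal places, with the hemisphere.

29.697°E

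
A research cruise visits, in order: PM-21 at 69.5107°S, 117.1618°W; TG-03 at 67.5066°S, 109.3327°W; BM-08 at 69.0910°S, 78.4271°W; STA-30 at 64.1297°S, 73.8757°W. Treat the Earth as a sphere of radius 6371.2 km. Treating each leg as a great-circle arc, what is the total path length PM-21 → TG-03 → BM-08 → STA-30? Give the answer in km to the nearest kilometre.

2244 km

PM-21→TG-03: c = 0.061000 rad, d = 388.64 km
TG-03→BM-08: c = 0.199168 rad, d = 1268.94 km
BM-08→STA-30: c = 0.092095 rad, d = 586.75 km
Total = 388.64 + 1268.94 + 586.75 = 2244.33 km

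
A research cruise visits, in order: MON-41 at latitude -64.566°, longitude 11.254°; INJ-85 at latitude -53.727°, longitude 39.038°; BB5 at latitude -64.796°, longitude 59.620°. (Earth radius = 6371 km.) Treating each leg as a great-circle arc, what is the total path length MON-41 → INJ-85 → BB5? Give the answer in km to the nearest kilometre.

3647 km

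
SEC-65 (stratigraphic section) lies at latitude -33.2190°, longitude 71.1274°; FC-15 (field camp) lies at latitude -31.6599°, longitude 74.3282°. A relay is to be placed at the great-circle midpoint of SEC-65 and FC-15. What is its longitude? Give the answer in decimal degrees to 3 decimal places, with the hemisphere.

Bx = cos φ₂ cos Δλ = 0.849851,  By = cos φ₂ sin Δλ = 0.047526
φₘ = atan2(sin φ₁ + sin φ₂, √((cos φ₁ + Bx)² + By²)) = -32.44957°
λₘ = λ₁ + atan2(By, cos φ₁ + Bx) = 72.74164°

72.742°E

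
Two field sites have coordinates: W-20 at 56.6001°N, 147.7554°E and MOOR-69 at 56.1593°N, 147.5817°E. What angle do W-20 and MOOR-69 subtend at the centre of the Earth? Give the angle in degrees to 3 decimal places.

0.451°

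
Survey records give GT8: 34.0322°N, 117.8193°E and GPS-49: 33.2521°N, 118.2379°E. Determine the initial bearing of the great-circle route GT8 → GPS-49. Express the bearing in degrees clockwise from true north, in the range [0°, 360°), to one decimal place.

Δλ = 0.4186°
y = sin Δλ · cos φ₂ = 0.006110
x = cos φ₁ sin φ₂ − sin φ₁ cos φ₂ cos Δλ = -0.013602
θ = atan2(y, x) = 155.8123° → 155.8123° (mod 360°)

155.8°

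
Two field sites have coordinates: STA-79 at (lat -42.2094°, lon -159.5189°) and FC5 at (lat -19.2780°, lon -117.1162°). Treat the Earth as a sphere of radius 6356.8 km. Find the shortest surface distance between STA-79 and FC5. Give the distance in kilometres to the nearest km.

4708 km

Δφ = 22.9314°,  Δλ = 42.4027°
a = sin²(Δφ/2) + cos φ₁ cos φ₂ sin²(Δλ/2) = 0.130956
c = 2·arcsin(√a) = 0.740565 rad = 42.4312°
d = R·c = 6356.8 × 0.740565 = 4707.6 km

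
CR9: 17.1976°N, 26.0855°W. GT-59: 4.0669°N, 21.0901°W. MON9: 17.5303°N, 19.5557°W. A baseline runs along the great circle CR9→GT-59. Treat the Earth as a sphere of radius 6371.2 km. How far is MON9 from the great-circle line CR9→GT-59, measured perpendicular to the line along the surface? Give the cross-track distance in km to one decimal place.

663.6 km

δ₁₃ = central angle CR9→MON9 = 0.108922 rad  (haversine)
θ₁₃ = bearing CR9→MON9 = 85.972°,  θ₁₂ = bearing CR9→GT-59 = 158.982°
dₓₜ = R·arcsin(sin δ₁₃ · sin(θ₁₃ − θ₁₂)) = 6371.2·arcsin(0.10871·sin(-73.009°)) = -663.564 km
|dₓₜ| = 663.564 km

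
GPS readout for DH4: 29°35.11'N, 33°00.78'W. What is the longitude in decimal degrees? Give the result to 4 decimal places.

33° + 0.78′/60 = 33 + 0.01300 = 33.0130°

33.0130°W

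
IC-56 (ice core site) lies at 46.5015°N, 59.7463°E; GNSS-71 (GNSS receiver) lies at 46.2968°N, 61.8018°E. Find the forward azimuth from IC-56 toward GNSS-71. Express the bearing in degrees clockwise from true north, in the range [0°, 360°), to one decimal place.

Δλ = 2.0555°
y = sin Δλ · cos φ₂ = 0.024782
x = cos φ₁ sin φ₂ − sin φ₁ cos φ₂ cos Δλ = -0.003250
θ = atan2(y, x) = 97.4719° → 97.4719° (mod 360°)

97.5°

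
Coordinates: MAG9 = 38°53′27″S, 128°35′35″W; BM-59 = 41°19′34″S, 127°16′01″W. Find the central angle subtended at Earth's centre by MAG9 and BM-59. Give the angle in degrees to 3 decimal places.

MAG9: φ = -38.89083°, λ = -128.59306°
BM-59: φ = -41.32611°, λ = -127.26694°
Δφ = -2.4353°,  Δλ = 1.3261°
a = sin²(Δφ/2) + cos φ₁ cos φ₂ sin²(Δλ/2) = 0.000530
c = 2·arcsin(√a) = 0.046041 rad = 2.6379°

2.638°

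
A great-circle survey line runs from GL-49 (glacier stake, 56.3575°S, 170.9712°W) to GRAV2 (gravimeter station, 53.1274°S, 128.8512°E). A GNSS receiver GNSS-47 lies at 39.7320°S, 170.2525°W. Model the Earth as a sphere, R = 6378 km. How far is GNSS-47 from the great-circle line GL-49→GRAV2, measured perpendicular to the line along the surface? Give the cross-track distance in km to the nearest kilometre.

1708 km

δ₁₃ = central angle GL-49→GNSS-47 = 0.290287 rad  (haversine)
θ₁₃ = bearing GL-49→GNSS-47 = 1.931°,  θ₁₂ = bearing GL-49→GRAV2 = 249.487°
dₓₜ = R·arcsin(sin δ₁₃ · sin(θ₁₃ − θ₁₂)) = 6378·arcsin(0.28623·sin(-247.556°)) = 1707.605 km
|dₓₜ| = 1707.605 km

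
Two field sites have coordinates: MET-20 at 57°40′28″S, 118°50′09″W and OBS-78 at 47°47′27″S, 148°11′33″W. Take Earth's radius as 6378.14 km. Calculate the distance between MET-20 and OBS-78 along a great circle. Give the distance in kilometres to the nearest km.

MET-20: φ = -57.67444°, λ = -118.83583°
OBS-78: φ = -47.79083°, λ = -148.19250°
Δφ = 9.8836°,  Δλ = -29.3567°
a = sin²(Δφ/2) + cos φ₁ cos φ₂ sin²(Δλ/2) = 0.030487
c = 2·arcsin(√a) = 0.351012 rad = 20.1115°
d = R·c = 6378.14 × 0.351012 = 2238.8 km

2239 km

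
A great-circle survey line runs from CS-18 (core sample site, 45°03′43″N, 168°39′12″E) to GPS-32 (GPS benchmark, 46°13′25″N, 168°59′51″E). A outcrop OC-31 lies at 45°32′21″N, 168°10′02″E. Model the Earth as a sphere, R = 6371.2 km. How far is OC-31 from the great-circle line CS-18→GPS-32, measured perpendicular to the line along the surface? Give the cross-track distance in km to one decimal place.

47.8 km

CS-18: φ = +45.06194°, λ = +168.65333°
GPS-32: φ = +46.22361°, λ = +168.99750°
OC-31: φ = +45.53917°, λ = +168.16722°
δ₁₃ = central angle CS-18→OC-31 = 0.010246 rad  (haversine)
θ₁₃ = bearing CS-18→OC-31 = 324.551°,  θ₁₂ = bearing CS-18→GPS-32 = 11.579°
dₓₜ = R·arcsin(sin δ₁₃ · sin(θ₁₃ − θ₁₂)) = 6371.2·arcsin(0.01025·sin(312.972°)) = -47.765 km
|dₓₜ| = 47.765 km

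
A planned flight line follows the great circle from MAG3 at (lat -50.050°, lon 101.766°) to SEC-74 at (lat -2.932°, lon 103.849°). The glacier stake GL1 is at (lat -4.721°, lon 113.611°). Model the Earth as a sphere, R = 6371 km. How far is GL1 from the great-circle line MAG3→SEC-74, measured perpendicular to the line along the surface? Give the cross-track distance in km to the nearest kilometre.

δ₁₃ = central angle MAG3→GL1 = 0.810124 rad  (haversine)
θ₁₃ = bearing MAG3→GL1 = 16.404°,  θ₁₂ = bearing MAG3→SEC-74 = 2.838°
dₓₜ = R·arcsin(sin δ₁₃ · sin(θ₁₃ − θ₁₂)) = 6371·arcsin(0.72437·sin(13.566°)) = 1087.789 km
|dₓₜ| = 1087.789 km

1088 km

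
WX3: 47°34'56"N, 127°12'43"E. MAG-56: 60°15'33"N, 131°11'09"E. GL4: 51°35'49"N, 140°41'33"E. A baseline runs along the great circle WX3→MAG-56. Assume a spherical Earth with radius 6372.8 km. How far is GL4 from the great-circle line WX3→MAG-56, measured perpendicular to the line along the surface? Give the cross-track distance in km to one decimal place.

833.0 km

WX3: φ = +47.58222°, λ = +127.21194°
MAG-56: φ = +60.25917°, λ = +131.18583°
GL4: φ = +51.59694°, λ = +140.69250°
δ₁₃ = central angle WX3→GL4 = 0.167516 rad  (haversine)
θ₁₃ = bearing WX3→GL4 = 60.285°,  θ₁₂ = bearing WX3→MAG-56 = 8.868°
dₓₜ = R·arcsin(sin δ₁₃ · sin(θ₁₃ − θ₁₂)) = 6372.8·arcsin(0.16673·sin(51.417°)) = 832.976 km
|dₓₜ| = 832.976 km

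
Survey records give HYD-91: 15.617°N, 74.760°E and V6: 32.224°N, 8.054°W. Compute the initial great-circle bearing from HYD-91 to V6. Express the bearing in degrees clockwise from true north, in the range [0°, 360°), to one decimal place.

Δλ = -82.8140°
y = sin Δλ · cos φ₂ = -0.839325
x = cos φ₁ sin φ₂ − sin φ₁ cos φ₂ cos Δλ = 0.485057
θ = atan2(y, x) = -59.9758° → 300.0242° (mod 360°)

300.0°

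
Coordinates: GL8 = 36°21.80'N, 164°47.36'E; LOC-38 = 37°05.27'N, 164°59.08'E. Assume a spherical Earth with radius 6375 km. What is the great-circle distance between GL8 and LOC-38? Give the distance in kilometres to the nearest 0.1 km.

GL8: φ = +36.36333°, λ = +164.78933°
LOC-38: φ = +37.08783°, λ = +164.98467°
Δφ = 0.7245°,  Δλ = 0.1953°
a = sin²(Δφ/2) + cos φ₁ cos φ₂ sin²(Δλ/2) = 0.000042
c = 2·arcsin(√a) = 0.012937 rad = 0.7412°
d = R·c = 6375 × 0.012937 = 82.5 km

82.5 km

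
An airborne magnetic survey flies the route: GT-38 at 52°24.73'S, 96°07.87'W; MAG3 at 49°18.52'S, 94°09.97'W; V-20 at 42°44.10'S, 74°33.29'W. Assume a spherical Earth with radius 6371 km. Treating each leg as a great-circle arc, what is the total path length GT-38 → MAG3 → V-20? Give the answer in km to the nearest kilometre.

2046 km

GT-38: φ = -52.41217°, λ = -96.13117°
MAG3: φ = -49.30867°, λ = -94.16617°
V-20: φ = -42.73500°, λ = -74.55483°
GT-38→MAG3: c = 0.058326 rad, d = 371.60 km
MAG3→V-20: c = 0.262878 rad, d = 1674.80 km
Total = 371.60 + 1674.80 = 2046.39 km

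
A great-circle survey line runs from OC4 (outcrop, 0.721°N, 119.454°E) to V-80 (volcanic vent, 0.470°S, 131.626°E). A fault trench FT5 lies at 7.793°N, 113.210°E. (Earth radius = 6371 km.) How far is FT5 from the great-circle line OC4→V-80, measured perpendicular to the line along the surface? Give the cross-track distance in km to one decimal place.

716.2 km

δ₁₃ = central angle OC4→FT5 = 0.164409 rad  (haversine)
θ₁₃ = bearing OC4→FT5 = 318.823°,  θ₁₂ = bearing OC4→V-80 = 95.554°
dₓₜ = R·arcsin(sin δ₁₃ · sin(θ₁₃ − θ₁₂)) = 6371·arcsin(0.16367·sin(223.269°)) = -716.224 km
|dₓₜ| = 716.224 km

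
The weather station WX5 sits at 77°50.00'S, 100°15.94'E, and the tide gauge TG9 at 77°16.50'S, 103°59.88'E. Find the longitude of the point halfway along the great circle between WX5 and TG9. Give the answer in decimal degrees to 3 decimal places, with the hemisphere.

WX5: φ = -77.83333°, λ = +100.26567°
TG9: φ = -77.27500°, λ = +103.99800°
Bx = cos φ₂ cos Δλ = 0.219805,  By = cos φ₂ sin Δλ = 0.014339
φₘ = atan2(sin φ₁ + sin φ₂, √((cos φ₁ + Bx)² + By²)) = -77.56056°
λₘ = λ₁ + atan2(By, cos φ₁ + Bx) = 102.17305°

102.173°E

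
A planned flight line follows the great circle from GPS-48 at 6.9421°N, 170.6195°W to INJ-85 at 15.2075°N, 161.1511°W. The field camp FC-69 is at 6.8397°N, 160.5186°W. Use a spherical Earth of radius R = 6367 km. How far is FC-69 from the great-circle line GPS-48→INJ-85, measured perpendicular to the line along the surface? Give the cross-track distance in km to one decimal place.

750.1 km

δ₁₃ = central angle GPS-48→FC-69 = 0.175026 rad  (haversine)
θ₁₃ = bearing GPS-48→FC-69 = 89.976°,  θ₁₂ = bearing GPS-48→INJ-85 = 47.522°
dₓₜ = R·arcsin(sin δ₁₃ · sin(θ₁₃ − θ₁₂)) = 6367·arcsin(0.17413·sin(42.454°)) = 750.108 km
|dₓₜ| = 750.108 km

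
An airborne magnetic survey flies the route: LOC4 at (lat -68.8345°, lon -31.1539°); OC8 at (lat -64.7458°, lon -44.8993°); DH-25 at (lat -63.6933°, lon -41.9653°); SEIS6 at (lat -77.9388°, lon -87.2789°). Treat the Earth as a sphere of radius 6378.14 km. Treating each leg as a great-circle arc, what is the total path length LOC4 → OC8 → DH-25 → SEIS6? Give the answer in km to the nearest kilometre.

3124 km

LOC4→OC8: c = 0.118024 rad, d = 752.77 km
OC8→DH-25: c = 0.028865 rad, d = 184.10 km
DH-25→SEIS6: c = 0.342947 rad, d = 2187.37 km
Total = 752.77 + 184.10 + 2187.37 = 3124.24 km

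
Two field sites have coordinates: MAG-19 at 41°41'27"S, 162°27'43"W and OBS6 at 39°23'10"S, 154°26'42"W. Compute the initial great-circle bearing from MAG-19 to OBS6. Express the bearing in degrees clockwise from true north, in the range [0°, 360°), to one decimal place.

MAG-19: φ = -41.69083°, λ = -162.46194°
OBS6: φ = -39.38611°, λ = -154.44500°
Δλ = 8.0169°
y = sin Δλ · cos φ₂ = 0.107791
x = cos φ₁ sin φ₂ − sin φ₁ cos φ₂ cos Δλ = 0.035190
θ = atan2(y, x) = 71.9199° → 71.9199° (mod 360°)

71.9°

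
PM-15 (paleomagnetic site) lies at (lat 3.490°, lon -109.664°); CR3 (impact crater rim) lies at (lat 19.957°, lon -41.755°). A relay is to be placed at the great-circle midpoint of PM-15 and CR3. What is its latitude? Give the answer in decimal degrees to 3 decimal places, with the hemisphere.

14.043°N

Bx = cos φ₂ cos Δλ = 0.353495,  By = cos φ₂ sin Δλ = 0.870945
φₘ = atan2(sin φ₁ + sin φ₂, √((cos φ₁ + Bx)² + By²)) = 14.04307°
λₘ = λ₁ + atan2(By, cos φ₁ + Bx) = -76.86782°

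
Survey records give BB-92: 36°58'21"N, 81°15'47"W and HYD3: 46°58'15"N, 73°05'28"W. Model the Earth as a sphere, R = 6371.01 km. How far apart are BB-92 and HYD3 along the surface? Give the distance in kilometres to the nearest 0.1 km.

1299.3 km

BB-92: φ = +36.97250°, λ = -81.26306°
HYD3: φ = +46.97083°, λ = -73.09111°
Δφ = 9.9983°,  Δλ = 8.1719°
a = sin²(Δφ/2) + cos φ₁ cos φ₂ sin²(Δλ/2) = 0.010361
c = 2·arcsin(√a) = 0.203935 rad = 11.6846°
d = R·c = 6371.01 × 0.203935 = 1299.3 km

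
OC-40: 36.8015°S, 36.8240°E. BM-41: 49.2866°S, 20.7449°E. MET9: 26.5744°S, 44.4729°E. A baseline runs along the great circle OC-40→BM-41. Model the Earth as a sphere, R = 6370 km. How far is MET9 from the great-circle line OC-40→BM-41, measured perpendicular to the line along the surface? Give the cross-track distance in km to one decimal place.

79.4 km

δ₁₃ = central angle OC-40→MET9 = 0.211392 rad  (haversine)
θ₁₃ = bearing OC-40→MET9 = 34.565°,  θ₁₂ = bearing OC-40→BM-41 = 217.971°
dₓₜ = R·arcsin(sin δ₁₃ · sin(θ₁₃ − θ₁₂)) = 6370·arcsin(0.20982·sin(-183.406°)) = 79.403 km
|dₓₜ| = 79.403 km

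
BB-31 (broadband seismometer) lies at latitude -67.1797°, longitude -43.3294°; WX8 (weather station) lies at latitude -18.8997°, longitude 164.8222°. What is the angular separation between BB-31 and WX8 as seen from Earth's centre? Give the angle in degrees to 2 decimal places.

Δφ = 48.2800°,  Δλ = -151.8484°
a = sin²(Δφ/2) + cos φ₁ cos φ₂ sin²(Δλ/2) = 0.512483
c = 2·arcsin(√a) = 1.595766 rad = 91.4306°

91.43°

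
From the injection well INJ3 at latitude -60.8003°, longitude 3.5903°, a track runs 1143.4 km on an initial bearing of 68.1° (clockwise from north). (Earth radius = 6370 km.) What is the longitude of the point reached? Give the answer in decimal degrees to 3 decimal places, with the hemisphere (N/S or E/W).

20.700°E

δ = d/R = 1143.4/6370 = 0.179498 rad
φ₂ = arcsin(sin φ₁ cos δ + cos φ₁ sin δ cos θ)
   = arcsin(-0.87292·0.98393 + 0.48786·0.17854·0.37299) = -55.73199°
λ₂ = λ₁ + atan2(sin θ sin δ cos φ₁, cos δ − sin φ₁ sin φ₂) = 20.69965°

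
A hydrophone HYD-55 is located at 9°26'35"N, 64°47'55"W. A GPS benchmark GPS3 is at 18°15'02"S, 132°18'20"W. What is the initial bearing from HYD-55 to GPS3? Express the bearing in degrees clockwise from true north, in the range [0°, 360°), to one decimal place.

HYD-55: φ = +9.44306°, λ = -64.79861°
GPS3: φ = -18.25056°, λ = -132.30556°
Δλ = -67.5069°
y = sin Δλ · cos φ₂ = -0.877449
x = cos φ₁ sin φ₂ − sin φ₁ cos φ₂ cos Δλ = -0.368539
θ = atan2(y, x) = -112.7830° → 247.2170° (mod 360°)

247.2°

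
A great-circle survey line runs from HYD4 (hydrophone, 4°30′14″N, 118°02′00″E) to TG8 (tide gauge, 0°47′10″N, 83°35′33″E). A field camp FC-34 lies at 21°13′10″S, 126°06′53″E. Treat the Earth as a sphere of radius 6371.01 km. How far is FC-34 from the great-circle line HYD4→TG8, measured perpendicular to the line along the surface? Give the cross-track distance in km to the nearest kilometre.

2926 km

HYD4: φ = +4.50389°, λ = +118.03333°
TG8: φ = +0.78611°, λ = +83.59250°
FC-34: φ = -21.21944°, λ = +126.11472°
δ₁₃ = central angle HYD4→FC-34 = 0.469772 rad  (haversine)
θ₁₃ = bearing HYD4→FC-34 = 163.172°,  θ₁₂ = bearing HYD4→TG8 = 264.839°
dₓₜ = R·arcsin(sin δ₁₃ · sin(θ₁₃ − θ₁₂)) = 6371.01·arcsin(0.45268·sin(-101.666°)) = -2926.278 km
|dₓₜ| = 2926.278 km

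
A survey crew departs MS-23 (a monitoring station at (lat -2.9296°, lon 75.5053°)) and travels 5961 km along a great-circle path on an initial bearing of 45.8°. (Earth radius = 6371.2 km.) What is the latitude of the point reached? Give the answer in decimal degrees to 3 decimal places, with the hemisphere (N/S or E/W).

32.015°N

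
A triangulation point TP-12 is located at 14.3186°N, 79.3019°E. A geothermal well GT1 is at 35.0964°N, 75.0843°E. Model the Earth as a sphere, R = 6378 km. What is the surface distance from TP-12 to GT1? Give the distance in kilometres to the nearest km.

Δφ = 20.7778°,  Δλ = -4.2176°
a = sin²(Δφ/2) + cos φ₁ cos φ₂ sin²(Δλ/2) = 0.033592
c = 2·arcsin(√a) = 0.368645 rad = 21.1218°
d = R·c = 6378 × 0.368645 = 2351.2 km

2351 km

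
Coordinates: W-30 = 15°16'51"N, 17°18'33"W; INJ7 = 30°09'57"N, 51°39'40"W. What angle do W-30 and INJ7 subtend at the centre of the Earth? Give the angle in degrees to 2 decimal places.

W-30: φ = +15.28083°, λ = -17.30917°
INJ7: φ = +30.16583°, λ = -51.66111°
Δφ = 14.8850°,  Δλ = -34.3519°
a = sin²(Δφ/2) + cos φ₁ cos φ₂ sin²(Δλ/2) = 0.089509
c = 2·arcsin(√a) = 0.607668 rad = 34.8168°

34.82°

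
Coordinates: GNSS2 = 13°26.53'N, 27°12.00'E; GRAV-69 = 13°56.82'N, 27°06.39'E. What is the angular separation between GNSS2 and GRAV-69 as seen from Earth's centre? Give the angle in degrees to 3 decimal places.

0.513°

GNSS2: φ = +13.44217°, λ = +27.20000°
GRAV-69: φ = +13.94700°, λ = +27.10650°
Δφ = 0.5048°,  Δλ = -0.0935°
a = sin²(Δφ/2) + cos φ₁ cos φ₂ sin²(Δλ/2) = 0.000020
c = 2·arcsin(√a) = 0.008953 rad = 0.5129°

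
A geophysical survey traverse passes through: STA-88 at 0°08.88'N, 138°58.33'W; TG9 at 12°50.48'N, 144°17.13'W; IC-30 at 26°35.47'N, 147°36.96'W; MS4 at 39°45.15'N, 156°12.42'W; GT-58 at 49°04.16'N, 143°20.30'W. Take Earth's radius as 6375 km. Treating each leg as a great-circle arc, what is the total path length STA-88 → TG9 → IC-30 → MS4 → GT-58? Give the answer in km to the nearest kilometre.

6217 km

STA-88: φ = +0.14800°, λ = -138.97217°
TG9: φ = +12.84133°, λ = -144.28550°
IC-30: φ = +26.59117°, λ = -147.61600°
MS4: φ = +39.75250°, λ = -156.20700°
GT-58: φ = +49.06933°, λ = -143.33833°
STA-88→TG9: c = 0.239862 rad, d = 1529.12 km
TG9→IC-30: c = 0.246099 rad, d = 1568.88 km
IC-30→MS4: c = 0.261439 rad, d = 1666.67 km
MS4→GT-58: c = 0.227837 rad, d = 1452.46 km
Total = 1529.12 + 1568.88 + 1666.67 + 1452.46 = 6217.14 km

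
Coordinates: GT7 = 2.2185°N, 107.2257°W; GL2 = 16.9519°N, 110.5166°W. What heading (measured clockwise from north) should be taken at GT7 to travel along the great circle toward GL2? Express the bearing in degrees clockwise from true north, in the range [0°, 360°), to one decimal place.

347.8°

Δλ = -3.2909°
y = sin Δλ · cos φ₂ = -0.054911
x = cos φ₁ sin φ₂ − sin φ₁ cos φ₂ cos Δλ = 0.254383
θ = atan2(y, x) = -12.1810° → 347.8190° (mod 360°)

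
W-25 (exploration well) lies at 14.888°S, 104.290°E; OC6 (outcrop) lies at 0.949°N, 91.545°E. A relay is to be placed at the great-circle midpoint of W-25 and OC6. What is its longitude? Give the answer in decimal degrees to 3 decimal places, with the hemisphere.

Bx = cos φ₂ cos Δλ = 0.975228,  By = cos φ₂ sin Δλ = -0.220582
φₘ = atan2(sin φ₁ + sin φ₂, √((cos φ₁ + Bx)² + By²)) = -7.01239°
λₘ = λ₁ + atan2(By, cos φ₁ + Bx) = 97.80870°

97.809°E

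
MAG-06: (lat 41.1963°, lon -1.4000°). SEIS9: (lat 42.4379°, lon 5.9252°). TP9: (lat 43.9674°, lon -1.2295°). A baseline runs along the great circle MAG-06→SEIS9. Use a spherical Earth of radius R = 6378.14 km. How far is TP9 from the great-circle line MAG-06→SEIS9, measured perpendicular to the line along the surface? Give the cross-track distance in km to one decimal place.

294.0 km

δ₁₃ = central angle MAG-06→TP9 = 0.048414 rad  (haversine)
θ₁₃ = bearing MAG-06→TP9 = 2.536°,  θ₁₂ = bearing MAG-06→SEIS9 = 74.760°
dₓₜ = R·arcsin(sin δ₁₃ · sin(θ₁₃ − θ₁₂)) = 6378.14·arcsin(0.04840·sin(-72.224°)) = -294.040 km
|dₓₜ| = 294.040 km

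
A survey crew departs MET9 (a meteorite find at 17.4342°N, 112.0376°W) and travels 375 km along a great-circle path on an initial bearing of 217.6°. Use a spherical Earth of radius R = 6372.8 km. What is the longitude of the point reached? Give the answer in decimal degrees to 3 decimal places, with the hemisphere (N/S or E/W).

δ = d/R = 375/6372.8 = 0.058844 rad
φ₂ = arcsin(sin φ₁ cos δ + cos φ₁ sin δ cos θ)
   = arcsin(0.29961·0.99827 + 0.95406·0.05881·-0.79229) = 14.75212°
λ₂ = λ₁ + atan2(sin θ sin δ cos φ₁, cos δ − sin φ₁ sin φ₂) = -114.16409°

114.164°W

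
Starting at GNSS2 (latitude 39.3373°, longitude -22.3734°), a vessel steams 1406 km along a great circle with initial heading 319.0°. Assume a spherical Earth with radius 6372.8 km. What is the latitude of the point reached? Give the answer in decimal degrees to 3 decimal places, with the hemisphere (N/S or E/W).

48.267°N

δ = d/R = 1406/6372.8 = 0.220625 rad
φ₂ = arcsin(sin φ₁ cos δ + cos φ₁ sin δ cos θ)
   = arcsin(0.63388·0.97576 + 0.77343·0.21884·0.75471) = 48.26738°
λ₂ = λ₁ + atan2(sin θ sin δ cos φ₁, cos δ − sin φ₁ sin φ₂) = -34.82911°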